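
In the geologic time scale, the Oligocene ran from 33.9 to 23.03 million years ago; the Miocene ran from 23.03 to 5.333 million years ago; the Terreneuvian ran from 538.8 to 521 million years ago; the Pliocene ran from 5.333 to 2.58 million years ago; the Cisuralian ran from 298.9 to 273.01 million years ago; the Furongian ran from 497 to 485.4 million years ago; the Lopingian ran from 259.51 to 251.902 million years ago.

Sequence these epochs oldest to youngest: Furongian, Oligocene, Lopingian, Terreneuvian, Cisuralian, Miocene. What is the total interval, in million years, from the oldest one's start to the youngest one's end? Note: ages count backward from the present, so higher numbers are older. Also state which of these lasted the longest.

Terreneuvian, Furongian, Cisuralian, Lopingian, Oligocene, Miocene; total span 533.467 Myr; longest is Cisuralian

From the excerpt: Furongian 497–485.4; Oligocene 33.9–23.03; Lopingian 259.51–251.902; Terreneuvian 538.8–521; Cisuralian 298.9–273.01; Miocene 23.03–5.333 (Ma).
Larger Ma is earlier, so the oldest is Terreneuvian and the youngest is Miocene; oldest to youngest: Terreneuvian, Furongian, Cisuralian, Lopingian, Oligocene, Miocene.
Oldest start 538.8 minus youngest end 5.333 gives 533.467 Myr overall.
Individual lengths (start − end): Oligocene 10.87; Lopingian 7.608; Cisuralian 25.89; Terreneuvian 17.8; Miocene 17.697; Furongian 11.6. The largest is Cisuralian at 25.89 Myr.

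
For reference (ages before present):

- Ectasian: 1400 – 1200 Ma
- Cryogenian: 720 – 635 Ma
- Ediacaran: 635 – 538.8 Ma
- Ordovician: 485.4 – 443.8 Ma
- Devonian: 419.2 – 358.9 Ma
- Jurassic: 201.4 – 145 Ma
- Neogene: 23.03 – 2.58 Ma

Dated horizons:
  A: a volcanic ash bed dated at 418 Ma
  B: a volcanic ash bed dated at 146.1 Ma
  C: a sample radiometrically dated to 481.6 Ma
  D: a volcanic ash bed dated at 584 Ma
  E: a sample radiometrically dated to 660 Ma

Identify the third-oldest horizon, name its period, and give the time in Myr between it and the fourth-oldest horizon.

C, in the Ordovician; 63.6 million years to A

Sorted oldest-first by Ma: E (660), D (584), C (481.6), A (418), B (146.1).
The third oldest is C at 481.6 Ma, which lies in 485.4–443.8 Ma: the Ordovician.
The fourth oldest is A at 418 Ma; separation = |481.6 − 418| = 63.6 Myr.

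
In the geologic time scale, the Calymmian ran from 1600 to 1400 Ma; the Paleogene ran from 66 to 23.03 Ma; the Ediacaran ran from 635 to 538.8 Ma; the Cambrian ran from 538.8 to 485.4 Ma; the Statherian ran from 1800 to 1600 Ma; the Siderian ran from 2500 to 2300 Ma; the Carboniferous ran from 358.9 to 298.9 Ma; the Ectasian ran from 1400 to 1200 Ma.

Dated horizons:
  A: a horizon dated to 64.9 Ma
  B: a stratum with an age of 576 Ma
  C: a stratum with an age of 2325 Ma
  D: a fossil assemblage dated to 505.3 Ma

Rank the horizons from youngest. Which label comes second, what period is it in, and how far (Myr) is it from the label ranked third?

D, in the Cambrian; 70.7 million years to B

Sorted youngest-first by Ma: A (64.9), D (505.3), B (576), C (2325).
The second youngest is D at 505.3 Ma, which lies in 538.8–485.4 Ma: the Cambrian.
The third youngest is B at 576 Ma; separation = |505.3 − 576| = 70.7 Myr.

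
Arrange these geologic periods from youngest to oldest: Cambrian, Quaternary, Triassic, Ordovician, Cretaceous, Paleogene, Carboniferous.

Group by era (each group listed oldest first) — Paleozoic: Cambrian, Ordovician, Carboniferous; Mesozoic: Triassic, Cretaceous; Cenozoic: Paleogene, Quaternary. The eras run Paleozoic → Mesozoic → Cenozoic. Concatenating the groups in that era order and then reversing gives youngest to oldest.

Quaternary → Paleogene → Cretaceous → Triassic → Carboniferous → Ordovician → Cambrian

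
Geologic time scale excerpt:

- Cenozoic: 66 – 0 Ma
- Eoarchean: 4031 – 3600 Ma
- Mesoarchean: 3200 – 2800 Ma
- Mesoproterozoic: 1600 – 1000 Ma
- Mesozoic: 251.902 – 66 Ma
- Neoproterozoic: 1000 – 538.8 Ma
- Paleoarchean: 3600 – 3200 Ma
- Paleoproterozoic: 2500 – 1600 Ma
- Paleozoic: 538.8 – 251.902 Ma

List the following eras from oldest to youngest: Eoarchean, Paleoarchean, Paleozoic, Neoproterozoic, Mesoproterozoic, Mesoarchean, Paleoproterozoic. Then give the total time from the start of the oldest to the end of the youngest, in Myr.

Eoarchean → Paleoarchean → Mesoarchean → Paleoproterozoic → Mesoproterozoic → Neoproterozoic → Paleozoic; total span 3779.098 Myr

Start ages (Ma): Eoarchean 4031, Paleoarchean 3600, Mesoarchean 3200, Paleoproterozoic 2500, Mesoproterozoic 1600, Neoproterozoic 1000, Paleozoic 538.8.
Ordered oldest to youngest: Eoarchean, Paleoarchean, Mesoarchean, Paleoproterozoic, Mesoproterozoic, Neoproterozoic, Paleozoic.
Span = 4031 − 251.902 = 3779.098 Myr.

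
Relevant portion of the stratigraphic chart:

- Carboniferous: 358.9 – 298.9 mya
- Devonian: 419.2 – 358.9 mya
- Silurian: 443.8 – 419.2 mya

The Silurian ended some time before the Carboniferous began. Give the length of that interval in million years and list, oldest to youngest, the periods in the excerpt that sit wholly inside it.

End of Silurian = 419.2 Ma; start of Carboniferous = 358.9 Ma.
Gap = 419.2 − 358.9 = 60.3 Myr.
Periods wholly inside 419.2–358.9 Ma: Devonian (419.2–358.9).

60.3 million years; Devonian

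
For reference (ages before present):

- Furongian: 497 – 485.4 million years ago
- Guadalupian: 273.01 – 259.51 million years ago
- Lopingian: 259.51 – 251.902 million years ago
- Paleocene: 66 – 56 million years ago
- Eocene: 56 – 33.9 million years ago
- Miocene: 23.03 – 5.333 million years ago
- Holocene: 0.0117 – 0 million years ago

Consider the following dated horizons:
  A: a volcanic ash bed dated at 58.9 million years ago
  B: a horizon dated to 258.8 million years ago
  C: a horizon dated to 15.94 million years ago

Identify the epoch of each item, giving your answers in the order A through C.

Match each age against the start–end ranges in the excerpt: A = 58.9 Ma → Paleocene (66–56); B = 258.8 Ma → Lopingian (259.51–251.902); C = 15.94 Ma → Miocene (23.03–5.333).

A — Paleocene; B — Lopingian; C — Miocene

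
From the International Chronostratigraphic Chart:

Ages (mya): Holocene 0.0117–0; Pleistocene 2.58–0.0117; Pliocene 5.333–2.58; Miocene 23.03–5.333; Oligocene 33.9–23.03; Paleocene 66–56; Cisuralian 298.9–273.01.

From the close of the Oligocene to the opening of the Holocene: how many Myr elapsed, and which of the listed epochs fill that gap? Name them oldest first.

23.0183 million years; Miocene, Pliocene, Pleistocene

The Oligocene closes at 23.03 Ma and the Holocene opens at 0.0117 Ma, so the interval is 23.03 − 0.0117 = 23.0183 Myr.
An epoch fits inside if it starts at or after 23.03 Ma and ends at or before 0.0117 Ma; oldest first that gives Miocene, Pliocene, Pleistocene.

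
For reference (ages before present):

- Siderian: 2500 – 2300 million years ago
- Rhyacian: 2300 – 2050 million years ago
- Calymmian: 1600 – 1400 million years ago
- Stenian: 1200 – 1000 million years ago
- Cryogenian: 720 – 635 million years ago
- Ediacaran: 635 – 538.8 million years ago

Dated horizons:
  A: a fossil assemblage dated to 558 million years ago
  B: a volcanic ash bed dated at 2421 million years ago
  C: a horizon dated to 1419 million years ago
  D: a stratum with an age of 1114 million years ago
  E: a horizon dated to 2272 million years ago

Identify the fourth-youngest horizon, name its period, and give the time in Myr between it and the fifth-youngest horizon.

E, in the Rhyacian; 149 million years to B

Sorted youngest-first by Ma: A (558), D (1114), C (1419), E (2272), B (2421).
The fourth youngest is E at 2272 Ma, which lies in 2300–2050 Ma: the Rhyacian.
The fifth youngest is B at 2421 Ma; separation = |2272 − 2421| = 149 Myr.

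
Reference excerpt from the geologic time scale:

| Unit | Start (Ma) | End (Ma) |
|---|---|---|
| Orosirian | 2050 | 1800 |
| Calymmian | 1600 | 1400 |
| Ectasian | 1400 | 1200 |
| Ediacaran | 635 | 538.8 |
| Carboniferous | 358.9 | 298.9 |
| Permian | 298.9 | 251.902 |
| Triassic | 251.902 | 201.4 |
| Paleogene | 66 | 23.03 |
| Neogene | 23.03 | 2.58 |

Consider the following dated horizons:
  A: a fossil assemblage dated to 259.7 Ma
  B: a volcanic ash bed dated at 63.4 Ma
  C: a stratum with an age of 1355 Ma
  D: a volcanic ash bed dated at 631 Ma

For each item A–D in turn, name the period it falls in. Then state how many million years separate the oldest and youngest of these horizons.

A — Permian; B — Paleogene; C — Ectasian; D — Ediacaran; span 1291.6 million years

Match each age against the start–end ranges in the excerpt: A = 259.7 Ma → Permian (298.9–251.902); B = 63.4 Ma → Paleogene (66–23.03); C = 1355 Ma → Ectasian (1400–1200); D = 631 Ma → Ediacaran (635–538.8).
The largest age is 1355 Ma and the smallest is 63.4 Ma; their difference is 1291.6 Myr.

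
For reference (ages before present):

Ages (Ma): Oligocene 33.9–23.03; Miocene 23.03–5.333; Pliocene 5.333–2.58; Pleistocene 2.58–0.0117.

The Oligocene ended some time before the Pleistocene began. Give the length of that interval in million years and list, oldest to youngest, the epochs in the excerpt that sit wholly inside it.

20.45 million years; Miocene, Pliocene

End of Oligocene = 23.03 Ma; start of Pleistocene = 2.58 Ma.
Gap = 23.03 − 2.58 = 20.45 Myr.
Epochs wholly inside 23.03–2.58 Ma: Miocene (23.03–5.333), Pliocene (5.333–2.58).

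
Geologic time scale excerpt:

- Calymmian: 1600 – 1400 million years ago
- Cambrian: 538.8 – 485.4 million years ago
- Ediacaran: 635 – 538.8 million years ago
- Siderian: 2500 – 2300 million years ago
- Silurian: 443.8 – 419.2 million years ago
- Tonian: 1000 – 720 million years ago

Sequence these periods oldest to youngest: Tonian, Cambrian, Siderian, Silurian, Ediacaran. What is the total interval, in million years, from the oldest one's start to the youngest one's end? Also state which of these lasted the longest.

From the excerpt: Tonian 1000–720; Cambrian 538.8–485.4; Siderian 2500–2300; Silurian 443.8–419.2; Ediacaran 635–538.8 (Ma).
Larger Ma is earlier, so the oldest is Siderian and the youngest is Silurian; oldest to youngest: Siderian, Tonian, Ediacaran, Cambrian, Silurian.
Oldest start 2500 minus youngest end 419.2 gives 2080.8 Myr overall.
Individual lengths (start − end): Ediacaran 96.2; Tonian 280; Siderian 200; Cambrian 53.4; Silurian 24.6. The largest is Tonian at 280 Myr.

Siderian, Tonian, Ediacaran, Cambrian, Silurian; total span 2080.8 Myr; longest is Tonian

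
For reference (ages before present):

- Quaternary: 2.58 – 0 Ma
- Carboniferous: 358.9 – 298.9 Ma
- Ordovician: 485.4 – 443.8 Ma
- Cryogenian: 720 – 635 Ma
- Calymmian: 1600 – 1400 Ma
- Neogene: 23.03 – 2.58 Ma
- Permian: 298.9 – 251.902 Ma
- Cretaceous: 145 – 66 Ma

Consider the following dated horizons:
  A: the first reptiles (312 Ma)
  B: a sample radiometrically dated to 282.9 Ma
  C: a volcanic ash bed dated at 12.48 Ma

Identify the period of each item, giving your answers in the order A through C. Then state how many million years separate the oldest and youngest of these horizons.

A — Carboniferous; B — Permian; C — Neogene; span 299.52 million years

Match each age against the start–end ranges in the excerpt: A = 312 Ma → Carboniferous (358.9–298.9); B = 282.9 Ma → Permian (298.9–251.902); C = 12.48 Ma → Neogene (23.03–2.58).
The largest age is 312 Ma and the smallest is 12.48 Ma; their difference is 299.52 Myr.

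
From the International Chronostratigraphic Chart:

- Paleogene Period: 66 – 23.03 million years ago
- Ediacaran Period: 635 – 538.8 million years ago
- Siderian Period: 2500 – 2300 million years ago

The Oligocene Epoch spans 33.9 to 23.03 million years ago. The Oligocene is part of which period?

The Oligocene (33.9–23.03 Ma) lies entirely within 66–23.03 Ma, the Paleogene Period.

Paleogene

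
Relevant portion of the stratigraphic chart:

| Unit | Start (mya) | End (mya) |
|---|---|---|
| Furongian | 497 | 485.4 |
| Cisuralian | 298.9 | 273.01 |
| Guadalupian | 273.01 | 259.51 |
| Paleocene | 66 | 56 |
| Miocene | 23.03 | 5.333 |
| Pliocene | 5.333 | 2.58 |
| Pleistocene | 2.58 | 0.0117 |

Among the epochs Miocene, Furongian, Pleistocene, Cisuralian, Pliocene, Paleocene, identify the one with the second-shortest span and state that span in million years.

Durations: Miocene 17.697; Furongian 11.6; Pleistocene 2.5683; Cisuralian 25.89; Pliocene 2.753; Paleocene 10 Myr.
Sorted shortest-first: Pleistocene (2.5683), Pliocene (2.753), Paleocene (10), Furongian (11.6), Miocene (17.697), Cisuralian (25.89).
The second shortest is Pliocene at 2.753 Myr.

Pliocene, 2.753 million years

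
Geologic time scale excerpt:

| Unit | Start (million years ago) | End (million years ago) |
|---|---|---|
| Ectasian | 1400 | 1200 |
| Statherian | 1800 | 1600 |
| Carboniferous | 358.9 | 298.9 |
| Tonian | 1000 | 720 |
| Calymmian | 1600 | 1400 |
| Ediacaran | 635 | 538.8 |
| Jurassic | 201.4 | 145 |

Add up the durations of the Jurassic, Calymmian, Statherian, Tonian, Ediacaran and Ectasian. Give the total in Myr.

Duration is start − end for each: (201.4 − 145) + (1600 − 1400) + (1800 − 1600) + (1000 − 720) + (635 − 538.8) + (1400 − 1200).
That is 56.4 + 200 + 200 + 280 + 96.2 + 200, which totals 1032.6 million years.

1032.6 million years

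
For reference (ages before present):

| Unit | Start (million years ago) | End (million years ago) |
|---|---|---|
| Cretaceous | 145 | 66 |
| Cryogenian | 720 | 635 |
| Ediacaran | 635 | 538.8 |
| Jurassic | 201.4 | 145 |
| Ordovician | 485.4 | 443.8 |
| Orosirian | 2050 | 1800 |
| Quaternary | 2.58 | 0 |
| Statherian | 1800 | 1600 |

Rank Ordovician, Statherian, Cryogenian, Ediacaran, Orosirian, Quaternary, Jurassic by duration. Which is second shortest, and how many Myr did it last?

Ordovician, 41.6 million years

Durations: Ordovician 41.6; Statherian 200; Cryogenian 85; Ediacaran 96.2; Orosirian 250; Quaternary 2.58; Jurassic 56.4 Myr.
Sorted shortest-first: Quaternary (2.58), Ordovician (41.6), Jurassic (56.4), Cryogenian (85), Ediacaran (96.2), Statherian (200), Orosirian (250).
The second shortest is Ordovician at 41.6 Myr.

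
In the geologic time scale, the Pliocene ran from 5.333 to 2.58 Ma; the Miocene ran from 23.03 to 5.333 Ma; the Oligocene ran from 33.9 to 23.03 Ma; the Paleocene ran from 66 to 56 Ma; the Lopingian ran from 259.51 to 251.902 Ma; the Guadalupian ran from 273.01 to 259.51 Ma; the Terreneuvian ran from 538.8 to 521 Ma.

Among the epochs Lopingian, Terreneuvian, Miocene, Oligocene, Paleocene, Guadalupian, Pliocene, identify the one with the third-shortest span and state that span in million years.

Start − end for each: Lopingian 259.51 − 251.902 = 7.608; Terreneuvian 538.8 − 521 = 17.8; Miocene 23.03 − 5.333 = 17.697; Oligocene 33.9 − 23.03 = 10.87; Paleocene 66 − 56 = 10; Guadalupian 273.01 − 259.51 = 13.5; Pliocene 5.333 − 2.58 = 2.753.
Ranking these from shortest: Pliocene < Lopingian < Paleocene < Oligocene < Guadalupian < Miocene < Terreneuvian.
Position 3 in that ranking is Paleocene, which lasted 10 Myr.

Paleocene, 10 million years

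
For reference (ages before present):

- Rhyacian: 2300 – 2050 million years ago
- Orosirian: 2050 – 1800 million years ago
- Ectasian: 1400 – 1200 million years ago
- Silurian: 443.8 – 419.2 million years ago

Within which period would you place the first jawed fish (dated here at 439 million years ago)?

439 Ma lies between 443.8 and 419.2 Ma, so it falls in the Silurian.

Silurian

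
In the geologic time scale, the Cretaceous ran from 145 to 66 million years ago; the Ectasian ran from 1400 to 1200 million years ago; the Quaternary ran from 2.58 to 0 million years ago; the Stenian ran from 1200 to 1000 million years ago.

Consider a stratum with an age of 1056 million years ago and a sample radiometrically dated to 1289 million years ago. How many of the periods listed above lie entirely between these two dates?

Checking each listed span, none has both start < 1289 Ma and end > 1056 Ma — every period straddles one of the two dates or lies outside them — so the count is 0.

0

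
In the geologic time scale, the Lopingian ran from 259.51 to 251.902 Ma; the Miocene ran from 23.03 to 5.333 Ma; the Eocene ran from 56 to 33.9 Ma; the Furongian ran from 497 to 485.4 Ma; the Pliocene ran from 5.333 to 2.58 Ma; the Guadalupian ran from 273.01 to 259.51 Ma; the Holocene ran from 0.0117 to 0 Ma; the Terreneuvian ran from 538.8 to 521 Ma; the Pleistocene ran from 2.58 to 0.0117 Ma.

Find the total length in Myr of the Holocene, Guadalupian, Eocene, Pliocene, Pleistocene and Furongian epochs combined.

Each duration: Holocene = 0.0117; Guadalupian = 13.5; Eocene = 22.1; Pliocene = 2.753; Pleistocene = 2.5683; Furongian = 11.6.
Sum: 0.0117 + 13.5 + 22.1 + 2.753 + 2.5683 + 11.6 = 52.533 Myr.

52.533 million years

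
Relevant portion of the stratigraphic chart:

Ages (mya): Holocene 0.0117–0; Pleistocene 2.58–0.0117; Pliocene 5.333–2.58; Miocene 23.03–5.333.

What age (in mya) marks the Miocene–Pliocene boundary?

The Miocene ends and the Pliocene begins at 5.333 mya.

5.333 mya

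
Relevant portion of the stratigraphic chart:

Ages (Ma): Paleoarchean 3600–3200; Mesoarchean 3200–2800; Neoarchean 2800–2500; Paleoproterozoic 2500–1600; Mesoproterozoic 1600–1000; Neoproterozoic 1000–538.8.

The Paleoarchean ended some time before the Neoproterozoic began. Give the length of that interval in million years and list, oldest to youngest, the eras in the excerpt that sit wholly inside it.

End of Paleoarchean = 3200 Ma; start of Neoproterozoic = 1000 Ma.
Gap = 3200 − 1000 = 2200 Myr.
Eras wholly inside 3200–1000 Ma: Mesoarchean (3200–2800), Neoarchean (2800–2500), Paleoproterozoic (2500–1600), Mesoproterozoic (1600–1000).

2200 million years; Mesoarchean, Neoarchean, Paleoproterozoic, Mesoproterozoic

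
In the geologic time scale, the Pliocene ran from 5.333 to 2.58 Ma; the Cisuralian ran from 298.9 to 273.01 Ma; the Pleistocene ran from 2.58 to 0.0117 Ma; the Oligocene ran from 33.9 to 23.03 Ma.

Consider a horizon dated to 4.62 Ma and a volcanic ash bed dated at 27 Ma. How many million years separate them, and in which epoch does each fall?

22.38 million years apart; the first in the Pliocene, the second in the Oligocene

Elapsed time: 27 − 4.62 = 22.38 Myr.
4.62 Ma lies within 5.333–2.58 Ma: Pliocene.
27 Ma lies within 33.9–23.03 Ma: Oligocene.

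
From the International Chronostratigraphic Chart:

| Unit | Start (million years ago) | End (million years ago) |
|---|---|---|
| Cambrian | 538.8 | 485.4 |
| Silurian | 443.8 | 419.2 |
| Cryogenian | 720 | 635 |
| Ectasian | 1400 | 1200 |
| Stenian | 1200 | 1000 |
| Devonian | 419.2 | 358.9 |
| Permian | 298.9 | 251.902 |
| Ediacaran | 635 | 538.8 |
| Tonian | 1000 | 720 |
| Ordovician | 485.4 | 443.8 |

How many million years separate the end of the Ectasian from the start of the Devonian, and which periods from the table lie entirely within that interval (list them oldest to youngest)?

780.8 million years; Stenian, Tonian, Cryogenian, Ediacaran, Cambrian, Ordovician, Silurian

End of Ectasian = 1200 Ma; start of Devonian = 419.2 Ma.
Gap = 1200 − 419.2 = 780.8 Myr.
Periods wholly inside 1200–419.2 Ma: Stenian (1200–1000), Tonian (1000–720), Cryogenian (720–635), Ediacaran (635–538.8), Cambrian (538.8–485.4), Ordovician (485.4–443.8), Silurian (443.8–419.2).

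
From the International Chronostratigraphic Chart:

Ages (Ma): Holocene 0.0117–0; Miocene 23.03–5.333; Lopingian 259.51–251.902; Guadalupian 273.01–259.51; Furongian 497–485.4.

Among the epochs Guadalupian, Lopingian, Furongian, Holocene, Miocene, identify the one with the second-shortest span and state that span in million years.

Lopingian, 7.608 million years

Start − end for each: Guadalupian 273.01 − 259.51 = 13.5; Lopingian 259.51 − 251.902 = 7.608; Furongian 497 − 485.4 = 11.6; Holocene 0.0117 − 0 = 0.0117; Miocene 23.03 − 5.333 = 17.697.
Ranking these from shortest: Holocene < Lopingian < Furongian < Guadalupian < Miocene.
Position 2 in that ranking is Lopingian, which lasted 7.608 Myr.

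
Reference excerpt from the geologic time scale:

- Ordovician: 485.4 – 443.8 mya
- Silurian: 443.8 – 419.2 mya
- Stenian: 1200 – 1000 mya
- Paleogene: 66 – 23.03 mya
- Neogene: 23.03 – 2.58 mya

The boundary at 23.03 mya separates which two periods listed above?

The Paleogene ends at 23.03 mya and the Neogene begins at 23.03 mya, so they share that boundary.

Paleogene and Neogene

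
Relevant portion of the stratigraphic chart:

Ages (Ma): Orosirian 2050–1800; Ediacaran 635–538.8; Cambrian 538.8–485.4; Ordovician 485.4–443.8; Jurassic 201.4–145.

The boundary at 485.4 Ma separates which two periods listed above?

Cambrian and Ordovician

The Cambrian ends at 485.4 Ma and the Ordovician begins at 485.4 Ma, so they share that boundary.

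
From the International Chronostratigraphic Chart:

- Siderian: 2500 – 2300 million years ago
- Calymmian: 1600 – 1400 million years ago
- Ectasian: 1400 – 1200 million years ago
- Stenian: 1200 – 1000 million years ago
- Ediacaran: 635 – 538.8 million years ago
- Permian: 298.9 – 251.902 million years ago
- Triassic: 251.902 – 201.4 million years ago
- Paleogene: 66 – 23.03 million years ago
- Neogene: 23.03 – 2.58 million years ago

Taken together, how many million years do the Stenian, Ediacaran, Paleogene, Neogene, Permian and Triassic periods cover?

Duration is start − end for each: (1200 − 1000) + (635 − 538.8) + (66 − 23.03) + (23.03 − 2.58) + (298.9 − 251.902) + (251.902 − 201.4).
That is 200 + 96.2 + 42.97 + 20.45 + 46.998 + 50.502, which totals 457.12 million years.

457.12 million years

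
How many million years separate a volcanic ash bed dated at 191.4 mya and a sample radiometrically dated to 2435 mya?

2435 − 191.4 = 2243.6 million years.

2243.6 million years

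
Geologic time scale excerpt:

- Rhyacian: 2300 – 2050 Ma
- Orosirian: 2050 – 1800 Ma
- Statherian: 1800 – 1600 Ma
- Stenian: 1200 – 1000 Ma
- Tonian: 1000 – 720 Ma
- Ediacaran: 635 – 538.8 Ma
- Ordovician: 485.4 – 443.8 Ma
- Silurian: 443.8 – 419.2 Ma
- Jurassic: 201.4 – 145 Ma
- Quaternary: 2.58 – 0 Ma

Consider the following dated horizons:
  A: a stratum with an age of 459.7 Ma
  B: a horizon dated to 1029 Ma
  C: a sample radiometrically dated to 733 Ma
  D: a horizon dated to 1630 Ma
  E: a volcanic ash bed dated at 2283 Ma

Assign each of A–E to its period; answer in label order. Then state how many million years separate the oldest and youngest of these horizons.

Match each age against the start–end ranges in the excerpt: A = 459.7 Ma → Ordovician (485.4–443.8); B = 1029 Ma → Stenian (1200–1000); C = 733 Ma → Tonian (1000–720); D = 1630 Ma → Statherian (1800–1600); E = 2283 Ma → Rhyacian (2300–2050).
The largest age is 2283 Ma and the smallest is 459.7 Ma; their difference is 1823.3 Myr.

A — Ordovician; B — Stenian; C — Tonian; D — Statherian; E — Rhyacian; span 1823.3 million years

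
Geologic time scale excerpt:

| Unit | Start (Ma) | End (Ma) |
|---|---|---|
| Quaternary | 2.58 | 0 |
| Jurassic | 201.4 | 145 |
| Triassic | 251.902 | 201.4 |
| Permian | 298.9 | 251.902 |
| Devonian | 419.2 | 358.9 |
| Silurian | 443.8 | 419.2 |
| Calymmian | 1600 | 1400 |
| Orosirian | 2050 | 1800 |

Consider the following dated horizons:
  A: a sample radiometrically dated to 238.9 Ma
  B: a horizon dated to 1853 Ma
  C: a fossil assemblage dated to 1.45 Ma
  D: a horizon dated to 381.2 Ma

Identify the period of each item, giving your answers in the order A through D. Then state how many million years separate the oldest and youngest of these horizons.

Match each age against the start–end ranges in the excerpt: A = 238.9 Ma → Triassic (251.902–201.4); B = 1853 Ma → Orosirian (2050–1800); C = 1.45 Ma → Quaternary (2.58–0); D = 381.2 Ma → Devonian (419.2–358.9).
The largest age is 1853 Ma and the smallest is 1.45 Ma; their difference is 1851.55 Myr.

A — Triassic; B — Orosirian; C — Quaternary; D — Devonian; span 1851.55 million years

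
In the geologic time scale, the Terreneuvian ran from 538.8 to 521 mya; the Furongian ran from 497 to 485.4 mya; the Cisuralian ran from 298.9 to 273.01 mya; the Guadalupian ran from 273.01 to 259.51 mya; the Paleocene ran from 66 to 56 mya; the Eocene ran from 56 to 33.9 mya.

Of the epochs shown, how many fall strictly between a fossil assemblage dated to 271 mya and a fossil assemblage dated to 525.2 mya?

525.2 Ma sits inside the Terreneuvian (538.8–521) and 271 Ma inside the Guadalupian (273.01–259.51); neither of those is wholly between the two dates.
The listed epochs lying completely between them are Furongian, Cisuralian — 2 in all.

2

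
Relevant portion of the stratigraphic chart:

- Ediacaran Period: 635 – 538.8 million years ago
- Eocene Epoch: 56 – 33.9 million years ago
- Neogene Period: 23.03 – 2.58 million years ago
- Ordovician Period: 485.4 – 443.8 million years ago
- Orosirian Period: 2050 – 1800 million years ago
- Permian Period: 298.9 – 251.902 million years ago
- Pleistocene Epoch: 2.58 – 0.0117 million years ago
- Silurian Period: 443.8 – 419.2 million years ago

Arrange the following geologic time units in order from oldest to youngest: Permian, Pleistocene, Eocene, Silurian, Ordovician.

Ordovician → Silurian → Permian → Eocene → Pleistocene

Read off each span (Ma): Permian 298.9–251.902; Pleistocene 2.58–0.0117; Eocene 56–33.9; Silurian 443.8–419.2; Ordovician 485.4–443.8.
Larger Ma is older, so oldest→youngest is Ordovician, Silurian, Permian, Eocene, Pleistocene.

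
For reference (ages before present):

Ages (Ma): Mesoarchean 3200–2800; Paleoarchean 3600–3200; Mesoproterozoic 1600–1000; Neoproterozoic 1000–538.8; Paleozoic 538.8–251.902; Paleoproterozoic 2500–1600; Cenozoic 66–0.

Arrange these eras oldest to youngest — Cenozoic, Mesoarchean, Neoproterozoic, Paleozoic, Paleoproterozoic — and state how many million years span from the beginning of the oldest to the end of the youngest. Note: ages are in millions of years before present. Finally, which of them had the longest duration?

From the excerpt: Cenozoic 66–0; Mesoarchean 3200–2800; Neoproterozoic 1000–538.8; Paleozoic 538.8–251.902; Paleoproterozoic 2500–1600 (Ma).
Larger Ma is earlier, so the oldest is Mesoarchean and the youngest is Cenozoic; oldest to youngest: Mesoarchean, Paleoproterozoic, Neoproterozoic, Paleozoic, Cenozoic.
Oldest start 3200 minus youngest end 0 gives 3200 Myr overall.
Individual lengths (start − end): Cenozoic 66; Paleoproterozoic 900; Mesoarchean 400; Neoproterozoic 461.2; Paleozoic 286.898. The largest is Paleoproterozoic at 900 Myr.

Mesoarchean → Paleoproterozoic → Neoproterozoic → Paleozoic → Cenozoic; total span 3200 Myr; longest is Paleoproterozoic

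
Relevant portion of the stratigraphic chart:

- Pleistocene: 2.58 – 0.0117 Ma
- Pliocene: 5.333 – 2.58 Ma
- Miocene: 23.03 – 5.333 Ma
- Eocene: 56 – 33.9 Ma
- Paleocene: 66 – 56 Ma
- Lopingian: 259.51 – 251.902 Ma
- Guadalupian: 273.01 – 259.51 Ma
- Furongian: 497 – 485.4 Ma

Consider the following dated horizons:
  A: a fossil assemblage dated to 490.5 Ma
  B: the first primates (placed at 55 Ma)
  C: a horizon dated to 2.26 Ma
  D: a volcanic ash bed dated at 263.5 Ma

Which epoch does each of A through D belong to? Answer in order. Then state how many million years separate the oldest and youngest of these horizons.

Match each age against the start–end ranges in the excerpt: A = 490.5 Ma → Furongian (497–485.4); B = 55 Ma → Eocene (56–33.9); C = 2.26 Ma → Pleistocene (2.58–0.0117); D = 263.5 Ma → Guadalupian (273.01–259.51).
The largest age is 490.5 Ma and the smallest is 2.26 Ma; their difference is 488.24 Myr.

A — Furongian; B — Eocene; C — Pleistocene; D — Guadalupian; span 488.24 million years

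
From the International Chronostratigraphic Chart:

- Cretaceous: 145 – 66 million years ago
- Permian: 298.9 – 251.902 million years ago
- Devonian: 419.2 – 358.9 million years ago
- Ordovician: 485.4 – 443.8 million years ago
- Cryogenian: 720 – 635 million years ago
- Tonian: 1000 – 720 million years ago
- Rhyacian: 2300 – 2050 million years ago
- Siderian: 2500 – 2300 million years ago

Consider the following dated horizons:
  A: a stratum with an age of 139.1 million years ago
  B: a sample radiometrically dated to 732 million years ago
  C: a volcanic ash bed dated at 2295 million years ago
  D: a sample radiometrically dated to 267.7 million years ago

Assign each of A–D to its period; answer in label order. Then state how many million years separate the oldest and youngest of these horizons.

A — Cretaceous; B — Tonian; C — Rhyacian; D — Permian; span 2155.9 million years

A: 139.1 Ma lies in 145–66 Ma, so Cretaceous.
B: 732 Ma lies in 1000–720 Ma, so Tonian.
C: 2295 Ma lies in 2300–2050 Ma, so Rhyacian.
D: 267.7 Ma lies in 298.9–251.902 Ma, so Permian.
Oldest = 2295 Ma, youngest = 139.1 Ma → span 2155.9 Myr.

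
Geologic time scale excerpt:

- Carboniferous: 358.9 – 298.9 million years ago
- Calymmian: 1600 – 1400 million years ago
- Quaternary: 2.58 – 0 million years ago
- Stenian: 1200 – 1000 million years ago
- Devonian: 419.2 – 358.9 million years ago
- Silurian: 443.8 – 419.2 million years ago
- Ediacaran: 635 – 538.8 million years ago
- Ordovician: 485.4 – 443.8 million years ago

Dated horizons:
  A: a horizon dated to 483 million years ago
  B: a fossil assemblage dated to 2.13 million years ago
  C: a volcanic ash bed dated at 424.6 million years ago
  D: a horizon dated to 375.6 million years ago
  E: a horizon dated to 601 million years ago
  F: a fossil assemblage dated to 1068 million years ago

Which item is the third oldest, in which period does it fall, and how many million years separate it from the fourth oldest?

Sorted oldest-first by Ma: F (1068), E (601), A (483), C (424.6), D (375.6), B (2.13).
The third oldest is A at 483 Ma, which lies in 485.4–443.8 Ma: the Ordovician.
The fourth oldest is C at 424.6 Ma; separation = |483 − 424.6| = 58.4 Myr.

A, in the Ordovician; 58.4 million years to C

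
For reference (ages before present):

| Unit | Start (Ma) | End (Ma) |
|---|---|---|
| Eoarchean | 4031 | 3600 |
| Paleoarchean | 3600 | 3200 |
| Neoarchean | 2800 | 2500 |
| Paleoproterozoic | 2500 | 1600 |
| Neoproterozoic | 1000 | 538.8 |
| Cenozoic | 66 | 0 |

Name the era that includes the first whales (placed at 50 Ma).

50 Ma lies between 66 and 0 Ma, so it falls in the Cenozoic.

Cenozoic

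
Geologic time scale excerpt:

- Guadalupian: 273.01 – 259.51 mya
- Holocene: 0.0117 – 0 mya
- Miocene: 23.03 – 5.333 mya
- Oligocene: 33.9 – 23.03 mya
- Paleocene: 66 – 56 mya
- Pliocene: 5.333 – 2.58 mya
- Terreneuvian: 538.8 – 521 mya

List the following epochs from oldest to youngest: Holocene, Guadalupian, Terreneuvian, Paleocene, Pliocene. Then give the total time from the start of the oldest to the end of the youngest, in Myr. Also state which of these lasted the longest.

Terreneuvian → Guadalupian → Paleocene → Pliocene → Holocene; total span 538.8 Myr; longest is Terreneuvian

Start ages (Ma): Terreneuvian 538.8, Guadalupian 273.01, Paleocene 66, Pliocene 5.333, Holocene 0.0117.
Ordered oldest to youngest: Terreneuvian, Guadalupian, Paleocene, Pliocene, Holocene.
Span = 538.8 − 0 = 538.8 Myr.
Durations: Holocene 0.0117, Paleocene 10, Terreneuvian 17.8, Guadalupian 13.5, Pliocene 2.753 → longest is Terreneuvian (17.8 Myr).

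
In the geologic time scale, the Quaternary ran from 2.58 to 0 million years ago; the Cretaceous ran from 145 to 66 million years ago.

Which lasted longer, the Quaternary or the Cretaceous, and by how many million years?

Cretaceous, by 76.42 million years

Quaternary: 2.58 − 0 = 2.58 Myr.
Cretaceous: 145 − 66 = 79 Myr.
Difference: 79 − 2.58 = 76.42 Myr, so the Cretaceous was longer.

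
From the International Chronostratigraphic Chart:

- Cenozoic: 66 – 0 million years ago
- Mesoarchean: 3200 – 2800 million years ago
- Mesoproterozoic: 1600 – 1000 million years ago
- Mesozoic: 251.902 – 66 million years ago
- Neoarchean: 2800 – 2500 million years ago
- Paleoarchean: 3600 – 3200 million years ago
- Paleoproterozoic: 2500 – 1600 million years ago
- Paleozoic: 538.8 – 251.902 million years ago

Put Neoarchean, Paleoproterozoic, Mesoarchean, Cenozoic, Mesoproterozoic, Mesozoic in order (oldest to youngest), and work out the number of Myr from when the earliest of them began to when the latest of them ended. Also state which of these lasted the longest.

Mesoarchean → Neoarchean → Paleoproterozoic → Mesoproterozoic → Mesozoic → Cenozoic; total span 3200 Myr; longest is Paleoproterozoic

Start ages (Ma): Mesoarchean 3200, Neoarchean 2800, Paleoproterozoic 2500, Mesoproterozoic 1600, Mesozoic 251.902, Cenozoic 66.
Ordered oldest to youngest: Mesoarchean, Neoarchean, Paleoproterozoic, Mesoproterozoic, Mesozoic, Cenozoic.
Span = 3200 − 0 = 3200 Myr.
Durations: Paleoproterozoic 900, Cenozoic 66, Mesoarchean 400, Mesozoic 185.902, Neoarchean 300, Mesoproterozoic 600 → longest is Paleoproterozoic (900 Myr).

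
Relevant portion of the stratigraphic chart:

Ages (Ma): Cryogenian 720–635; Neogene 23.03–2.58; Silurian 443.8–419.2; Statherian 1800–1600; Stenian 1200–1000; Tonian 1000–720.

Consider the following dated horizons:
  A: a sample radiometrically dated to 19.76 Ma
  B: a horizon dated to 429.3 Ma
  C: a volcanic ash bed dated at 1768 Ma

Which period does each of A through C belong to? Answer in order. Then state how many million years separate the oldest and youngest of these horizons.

A — Neogene; B — Silurian; C — Statherian; span 1748.24 million years

A: 19.76 Ma lies in 23.03–2.58 Ma, so Neogene.
B: 429.3 Ma lies in 443.8–419.2 Ma, so Silurian.
C: 1768 Ma lies in 1800–1600 Ma, so Statherian.
Oldest = 1768 Ma, youngest = 19.76 Ma → span 1748.24 Myr.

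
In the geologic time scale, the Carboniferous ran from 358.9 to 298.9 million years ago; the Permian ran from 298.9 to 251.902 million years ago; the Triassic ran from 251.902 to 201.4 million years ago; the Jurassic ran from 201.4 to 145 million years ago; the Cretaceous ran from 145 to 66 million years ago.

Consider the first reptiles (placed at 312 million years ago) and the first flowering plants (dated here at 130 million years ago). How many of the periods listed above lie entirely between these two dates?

312 Ma sits inside the Carboniferous (358.9–298.9) and 130 Ma inside the Cretaceous (145–66); neither of those is wholly between the two dates.
The listed periods lying completely between them are Permian, Triassic, Jurassic — 3 in all.

3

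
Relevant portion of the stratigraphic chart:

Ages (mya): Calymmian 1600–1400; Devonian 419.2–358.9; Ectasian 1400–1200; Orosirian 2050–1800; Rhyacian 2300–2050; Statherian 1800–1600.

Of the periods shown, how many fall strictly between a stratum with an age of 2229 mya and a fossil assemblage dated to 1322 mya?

3

2229 Ma sits inside the Rhyacian (2300–2050) and 1322 Ma inside the Ectasian (1400–1200); neither of those is wholly between the two dates.
The listed periods lying completely between them are Orosirian, Statherian, Calymmian — 3 in all.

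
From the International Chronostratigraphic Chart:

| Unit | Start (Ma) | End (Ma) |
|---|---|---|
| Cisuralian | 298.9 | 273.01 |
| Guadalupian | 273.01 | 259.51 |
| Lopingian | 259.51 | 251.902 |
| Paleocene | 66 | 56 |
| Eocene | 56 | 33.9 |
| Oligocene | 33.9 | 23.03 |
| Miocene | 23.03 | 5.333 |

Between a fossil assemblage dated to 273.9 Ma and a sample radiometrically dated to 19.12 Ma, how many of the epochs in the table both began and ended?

The older date is 273.9 Ma and the younger is 19.12 Ma.
Epochs with start < 273.9 and end > 19.12 Ma: Guadalupian (273.01–259.51), Lopingian (259.51–251.902), Paleocene (66–56), Eocene (56–33.9), Oligocene (33.9–23.03).
That is 5 complete epochs.

5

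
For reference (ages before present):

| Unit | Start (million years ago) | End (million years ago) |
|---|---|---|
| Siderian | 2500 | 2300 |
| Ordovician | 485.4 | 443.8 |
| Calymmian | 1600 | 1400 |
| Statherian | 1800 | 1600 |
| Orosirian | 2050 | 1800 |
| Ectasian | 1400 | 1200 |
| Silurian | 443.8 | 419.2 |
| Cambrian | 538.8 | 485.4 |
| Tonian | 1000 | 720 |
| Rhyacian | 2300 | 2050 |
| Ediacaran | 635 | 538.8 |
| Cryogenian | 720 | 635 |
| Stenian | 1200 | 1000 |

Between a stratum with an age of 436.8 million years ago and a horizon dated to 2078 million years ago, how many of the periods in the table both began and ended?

The older date is 2078 Ma and the younger is 436.8 Ma.
Periods with start < 2078 and end > 436.8 Ma: Orosirian (2050–1800), Statherian (1800–1600), Calymmian (1600–1400), Ectasian (1400–1200), Stenian (1200–1000), Tonian (1000–720), Cryogenian (720–635), Ediacaran (635–538.8), Cambrian (538.8–485.4), Ordovician (485.4–443.8).
That is 10 complete periods.

10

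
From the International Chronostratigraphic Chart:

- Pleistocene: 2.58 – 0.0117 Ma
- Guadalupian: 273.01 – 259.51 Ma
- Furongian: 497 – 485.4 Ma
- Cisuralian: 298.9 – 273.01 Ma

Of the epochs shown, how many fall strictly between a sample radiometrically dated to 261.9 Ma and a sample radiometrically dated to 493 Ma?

1

493 Ma sits inside the Furongian (497–485.4) and 261.9 Ma inside the Guadalupian (273.01–259.51); neither of those is wholly between the two dates.
The listed epochs lying completely between them are Cisuralian — 1 in all.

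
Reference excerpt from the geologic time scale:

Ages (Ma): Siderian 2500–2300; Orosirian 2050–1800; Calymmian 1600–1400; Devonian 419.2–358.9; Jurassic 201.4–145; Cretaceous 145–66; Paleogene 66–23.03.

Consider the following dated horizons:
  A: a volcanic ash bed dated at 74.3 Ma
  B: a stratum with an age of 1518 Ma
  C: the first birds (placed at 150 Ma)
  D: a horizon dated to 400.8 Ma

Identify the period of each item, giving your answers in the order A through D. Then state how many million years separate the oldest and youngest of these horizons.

A: 74.3 Ma lies in 145–66 Ma, so Cretaceous.
B: 1518 Ma lies in 1600–1400 Ma, so Calymmian.
C: 150 Ma lies in 201.4–145 Ma, so Jurassic.
D: 400.8 Ma lies in 419.2–358.9 Ma, so Devonian.
Oldest = 1518 Ma, youngest = 74.3 Ma → span 1443.7 Myr.

A — Cretaceous; B — Calymmian; C — Jurassic; D — Devonian; span 1443.7 million years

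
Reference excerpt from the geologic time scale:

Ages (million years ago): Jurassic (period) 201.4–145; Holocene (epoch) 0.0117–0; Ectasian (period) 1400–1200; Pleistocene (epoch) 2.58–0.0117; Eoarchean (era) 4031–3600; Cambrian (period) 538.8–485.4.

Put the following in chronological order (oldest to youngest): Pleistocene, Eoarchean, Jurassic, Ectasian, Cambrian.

Eoarchean, then Ectasian, then Cambrian, then Jurassic, then Pleistocene

Sorting by start age (descending Ma, since larger Ma = older): Eoarchean began 4031, Ectasian began 1400, Cambrian began 538.8, Jurassic began 201.4, Pleistocene began 2.58.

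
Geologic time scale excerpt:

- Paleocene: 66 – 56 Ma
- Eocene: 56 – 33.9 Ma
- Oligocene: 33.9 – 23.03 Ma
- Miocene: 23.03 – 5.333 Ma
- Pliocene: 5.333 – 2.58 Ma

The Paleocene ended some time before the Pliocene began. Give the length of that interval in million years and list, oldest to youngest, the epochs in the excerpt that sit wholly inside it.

50.667 million years; Eocene, Oligocene, Miocene

The Paleocene closes at 56 Ma and the Pliocene opens at 5.333 Ma, so the interval is 56 − 5.333 = 50.667 Myr.
An epoch fits inside if it starts at or after 56 Ma and ends at or before 5.333 Ma; oldest first that gives Eocene, Oligocene, Miocene.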